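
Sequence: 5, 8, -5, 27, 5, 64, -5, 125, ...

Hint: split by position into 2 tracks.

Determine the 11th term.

Taking every 2nd term gives 2 separate tracks.
Stream A: 5, -5, 5, -5 — alternating ±5.
Stream B: 8, 27, 64, 125 — consecutive cubes n³ from n = 2.
Position 11 falls in stream A as its term 6, giving -5.

-5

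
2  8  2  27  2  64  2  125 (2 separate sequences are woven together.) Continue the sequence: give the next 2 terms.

Taking every 2nd term gives 2 separate tracks.
Stream A is 2, 2, 2, 2, which is the constant sequence 2.
Stream B is 8, 27, 64, 125, which is consecutive cubes n³ from n = 2.
Position 9 falls in stream A as its term 5, giving 2.
Position 10 falls in stream B as its term 5, giving 216.

2, 216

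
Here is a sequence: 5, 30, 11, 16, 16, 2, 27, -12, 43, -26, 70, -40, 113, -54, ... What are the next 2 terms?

Odd-indexed and even-indexed terms follow separate rules.
Subsequence A: 5, 11, 16, 27, 43, 70, 113 (a Fibonacci-like recurrence a_n = a_{n-1} + a_{n-2}).
Subsequence B: 30, 16, 2, -12, -26, -40, -54 (linear: a_n = 44 − 14·n).
The 15th slot belongs to subsequence A; its 8th term is 183.
Term 16 comes from subsequence B (its 8th entry): -68.

183, -68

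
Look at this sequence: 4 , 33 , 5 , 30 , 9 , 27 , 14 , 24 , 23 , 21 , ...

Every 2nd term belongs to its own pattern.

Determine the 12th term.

18

Positions 1, 3, 5, … form one subsequence and positions 2, 4, 6, … form another.
Subsequence A = 4, 5, 9, 14, 23: each term equals the sum of the previous two.
Subsequence B = 33, 30, 27, 24, 21: linear: a_n = 36 − 3·n.
The 12th slot belongs to subsequence B; its 6th term is 18.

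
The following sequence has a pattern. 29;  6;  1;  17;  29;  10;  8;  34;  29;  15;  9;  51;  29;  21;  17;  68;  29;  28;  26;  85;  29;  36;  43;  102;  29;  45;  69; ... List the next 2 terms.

119, 29

Split by position mod 4 into 4 tracks.
Track A: 29, 29, 29, 29, 29, 29, 29 — always 29.
Track B: 6, 10, 15, 21, 28, 36, 45 — the triangular numbers T_3, T_4, ….
Track C: 1, 8, 9, 17, 26, 43, 69 — Fibonacci-style (each term is the sum of the two before it).
Track D: 17, 34, 51, 68, 85, 102 — linear: a_n = 17·n.
Term 28 comes from track D (its 7th entry): 119.
Term 29 comes from track A (its 8th entry): 29.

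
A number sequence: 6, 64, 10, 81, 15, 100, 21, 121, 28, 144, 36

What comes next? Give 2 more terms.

169, 45

Positions 1, 3, 5, … form one subsequence and positions 2, 4, 6, … form another.
Subsequence A = 6, 10, 15, 21, 28, 36: the triangular numbers T_3, T_4, ….
Subsequence B = 64, 81, 100, 121, 144: consecutive squares n² from n = 8.
The 12th slot belongs to subsequence B; its 6th term is 169.
Position 13 → subsequence A, term 7 = 45.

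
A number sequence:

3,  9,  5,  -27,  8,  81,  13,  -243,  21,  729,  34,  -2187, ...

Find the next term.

Odd-indexed and even-indexed terms follow separate rules.
Track A is 3, 5, 8, 13, 21, 34, which is Fibonacci-style (each term is the sum of the two before it).
Track B is 9, -27, 81, -243, 729, -2187, which is multiplying by -3 each time.
Position 13 → track A, term 7 = 55.

55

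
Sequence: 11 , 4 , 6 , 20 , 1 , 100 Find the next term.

-4

Taking every 2nd term gives 2 separate tracks.
Track A: 11, 6, 1 — arithmetic, step −5.
Track B: 4, 20, 100 — geometric, ×5 each step.
Position 7 falls in track A as its term 4, giving -4.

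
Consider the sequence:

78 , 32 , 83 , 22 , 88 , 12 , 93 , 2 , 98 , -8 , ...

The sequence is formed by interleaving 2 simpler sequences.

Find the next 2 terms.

Positions 1, 3, 5, … form one subsequence and positions 2, 4, 6, … form another.
Subsequence A: 78, 83, 88, 93, 98 — arithmetic with common difference +5.
Subsequence B: 32, 22, 12, 2, -8 — arithmetic, step −10.
Position 11 → subsequence A, term 6 = 103.
Term 12 comes from subsequence B (its 6th entry): -18.

103, -18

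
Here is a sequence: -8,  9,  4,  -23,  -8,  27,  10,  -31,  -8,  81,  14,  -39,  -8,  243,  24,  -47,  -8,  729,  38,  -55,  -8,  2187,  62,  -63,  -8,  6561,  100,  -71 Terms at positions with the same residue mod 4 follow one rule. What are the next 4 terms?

Read the sequence 4 terms at a time; column i is its own pattern.
Stream A: -8, -8, -8, -8, -8, -8, -8. Always -8.
Stream B: 9, 27, 81, 243, 729, 2187, 6561. Successive powers of 3.
Stream C: 4, 10, 14, 24, 38, 62, 100. Each term equals the sum of the previous two.
Stream D: -23, -31, -39, -47, -55, -63, -71. Subtracting 8 each time.
Position 29 falls in stream A as its term 8, giving -8.
The 30th slot belongs to stream B; its 8th term is 19683.
Position 31 falls in stream C as its term 8, giving 162.
Position 32 falls in stream D as its term 8, giving -79.

-8, 19683, 162, -79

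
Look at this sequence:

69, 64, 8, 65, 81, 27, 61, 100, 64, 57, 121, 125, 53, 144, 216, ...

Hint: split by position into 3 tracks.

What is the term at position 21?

512

The terms cycle through 3 interleaved subsequences.
Subsequence A is 69, 65, 61, 57, 53, which is subtracting 4 each time.
Subsequence B is 64, 81, 100, 121, 144, which is perfect squares starting at 8².
Subsequence C is 8, 27, 64, 125, 216, which is the cubes 2³, 3³, 4³, ….
Position 21 falls in subsequence C as its term 7, giving 512.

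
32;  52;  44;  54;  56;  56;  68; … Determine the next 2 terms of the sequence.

58, 80

The terms cycle through 2 interleaved subsequences.
Subsequence A: 32, 44, 56, 68 — linear: a_n = 20 + 12·n.
Subsequence B: 52, 54, 56 — linear: a_n = 50 + 2·n.
Term 8 comes from subsequence B (its 4th entry): 58.
Position 9 falls in subsequence A as its term 5, giving 80.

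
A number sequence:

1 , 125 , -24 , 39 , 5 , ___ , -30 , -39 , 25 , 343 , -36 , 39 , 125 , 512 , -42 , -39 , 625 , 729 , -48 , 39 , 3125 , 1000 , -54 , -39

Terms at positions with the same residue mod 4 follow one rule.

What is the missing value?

216

Taking every 4th term gives 4 separate tracks.
Track A is 1, 5, 25, 125, 625, 3125, which is a geometric progression (common ratio 5).
Track B is 125, ?, 343, 512, 729, 1000, which is perfect cubes starting at 5³.
Track C is -24, -30, -36, -42, -48, -54, which is arithmetic, step −6.
Track D is 39, -39, 39, -39, 39, -39, which is alternating ±39.
So the missing entry in track B is 216.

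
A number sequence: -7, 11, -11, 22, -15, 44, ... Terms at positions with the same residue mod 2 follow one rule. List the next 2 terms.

-19, 88

Split by position mod 2 into 2 tracks.
Track A = -7, -11, -15: arithmetic, step −4.
Track B = 11, 22, 44: multiplying by 2 each time.
Term 7 comes from track A (its 4th entry): -19.
Position 8 falls in track B as its term 4, giving 88.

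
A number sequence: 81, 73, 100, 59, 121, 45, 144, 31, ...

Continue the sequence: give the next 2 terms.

169, 17

Split by position mod 2 into 2 tracks.
Stream A: 81, 100, 121, 144. The squares 9², 10², 11², ….
Stream B: 73, 59, 45, 31. Linear: a_n = 87 − 14·n.
The 9th slot belongs to stream A; its 5th term is 169.
The 10th slot belongs to stream B; its 5th term is 17.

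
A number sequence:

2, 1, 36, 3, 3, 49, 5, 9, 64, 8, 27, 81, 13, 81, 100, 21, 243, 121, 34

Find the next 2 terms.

Read the sequence 3 terms at a time; column i is its own pattern.
Track A: 2, 3, 5, 8, 13, 21, 34 (each term equals the sum of the previous two).
Track B: 1, 3, 9, 27, 81, 243 (successive powers of 3).
Track C: 36, 49, 64, 81, 100, 121 (consecutive squares n² from n = 6).
Position 20 → track B, term 7 = 729.
Term 21 comes from track C (its 7th entry): 144.

729, 144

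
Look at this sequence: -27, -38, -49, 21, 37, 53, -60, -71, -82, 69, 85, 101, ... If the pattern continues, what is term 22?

165

Reading positions in blocks of 6 reveals the pattern AAABBB — 2 tracks woven together.
Track A: -27, -38, -49, -60, -71, -82. Arithmetic, step −11.
Track B: 21, 37, 53, 69, 85, 101. Arithmetic with common difference +16.
Position 22 falls in track B as its term 10, giving 165.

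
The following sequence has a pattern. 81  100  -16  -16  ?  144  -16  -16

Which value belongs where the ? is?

121

Positions follow the repeating pattern AABB; grouping by letter gives 2 tracks.
Stream A: 81, 100, ?, 144 (consecutive squares n² from n = 9).
Stream B: -16, -16, -16, -16 (constant -16).
So the missing entry in stream A is 121.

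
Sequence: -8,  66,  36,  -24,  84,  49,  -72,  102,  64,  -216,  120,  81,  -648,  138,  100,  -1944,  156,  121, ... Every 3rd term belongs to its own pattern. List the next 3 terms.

-5832, 174, 144

Split by position mod 3: positions 1, 4, 7, … form one track, and each other residue class forms its own.
Track A: -8, -24, -72, -216, -648, -1944. A geometric progression (common ratio 3).
Track B: 66, 84, 102, 120, 138, 156. Adding 18 each time.
Track C: 36, 49, 64, 81, 100, 121. Consecutive squares n² from n = 6.
The 19th slot belongs to track A; its 7th term is -5832.
The 20th slot belongs to track B; its 7th term is 174.
Position 21 → track C, term 7 = 144.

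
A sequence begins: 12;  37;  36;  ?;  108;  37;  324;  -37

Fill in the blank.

-37

Taking every 2nd term gives 2 separate tracks.
Stream A: 12, 36, 108, 324 — multiplying by 3 each time.
Stream B: 37, ?, 37, -37 — the oscillation 37·(−1)^(n+1).
So the missing entry in stream B is -37.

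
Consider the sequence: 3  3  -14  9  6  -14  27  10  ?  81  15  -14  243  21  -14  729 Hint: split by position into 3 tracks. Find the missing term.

Read the sequence 3 terms at a time; column i is its own pattern.
Track A: 3, 9, 27, 81, 243, 729 (powers of 3).
Track B: 3, 6, 10, 15, 21 (the triangular numbers T_2, T_3, …).
Track C: -14, -14, ?, -14, -14 (always -14).
The gap is track C's term 3; the rule gives -14.

-14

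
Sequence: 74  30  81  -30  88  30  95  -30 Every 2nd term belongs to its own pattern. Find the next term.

102

Split by position mod 2 into 2 tracks.
Track A: 74, 81, 88, 95. Adding 7 each time.
Track B: 30, -30, 30, -30. The oscillation 30·(−1)^(n+1).
Term 9 comes from track A (its 5th entry): 102.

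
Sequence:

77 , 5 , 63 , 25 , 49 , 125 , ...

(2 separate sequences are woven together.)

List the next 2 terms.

Split by position mod 2 into 2 tracks.
Track A = 77, 63, 49: subtracting 14 each time.
Track B = 5, 25, 125: powers 5^1, 5^2, 5^3, ….
Position 7 → track A, term 4 = 35.
Term 8 comes from track B (its 4th entry): 625.

35, 625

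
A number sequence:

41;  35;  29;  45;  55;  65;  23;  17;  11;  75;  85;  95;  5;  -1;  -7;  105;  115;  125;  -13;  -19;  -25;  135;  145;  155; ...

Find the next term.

-31

The slot pattern repeats as AAABBB (period 6), so there are 2 interleaved tracks.
Stream A: 41, 35, 29, 23, 17, 11, 5, -1, -7, -13, -19, -25. Arithmetic with common difference −6.
Stream B: 45, 55, 65, 75, 85, 95, 105, 115, 125, 135, 145, 155. Linear: a_n = 35 + 10·n.
The 25th slot belongs to stream A; its 13th term is -31.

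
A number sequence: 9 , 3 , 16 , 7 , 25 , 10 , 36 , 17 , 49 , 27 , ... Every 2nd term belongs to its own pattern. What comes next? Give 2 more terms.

Split by position mod 2 into 2 tracks.
Track A = 9, 16, 25, 36, 49: perfect squares starting at 3².
Track B = 3, 7, 10, 17, 27: each term equals the sum of the previous two.
The 11th slot belongs to track A; its 6th term is 64.
The 12th slot belongs to track B; its 6th term is 44.

64, 44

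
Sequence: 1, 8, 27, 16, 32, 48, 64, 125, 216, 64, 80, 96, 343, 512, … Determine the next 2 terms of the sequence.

Reading positions in blocks of 6 reveals the pattern AAABBB — 2 tracks woven together.
Track A: 1, 8, 27, 64, 125, 216, 343, 512. Perfect cubes starting at 1³.
Track B: 16, 32, 48, 64, 80, 96. Arithmetic with common difference +16.
Term 15 comes from track A (its 9th entry): 729.
Position 16 falls in track B as its term 7, giving 112.

729, 112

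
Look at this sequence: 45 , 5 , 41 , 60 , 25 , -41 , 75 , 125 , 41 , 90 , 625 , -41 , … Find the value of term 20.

78125

Split by position mod 3: positions 1, 4, 7, … form one track, and each other residue class forms its own.
Track A: 45, 60, 75, 90 — arithmetic with common difference +15.
Track B: 5, 25, 125, 625 — powers 5^1, 5^2, 5^3, ….
Track C: 41, -41, 41, -41 — oscillating between 41 and -41.
Position 20 falls in track B as its term 7, giving 78125.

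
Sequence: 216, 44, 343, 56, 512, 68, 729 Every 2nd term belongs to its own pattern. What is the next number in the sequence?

80

Odd-indexed and even-indexed terms follow separate rules.
Track A: 216, 343, 512, 729 — perfect cubes starting at 6³.
Track B: 44, 56, 68 — arithmetic with common difference +12.
Term 8 comes from track B (its 4th entry): 80.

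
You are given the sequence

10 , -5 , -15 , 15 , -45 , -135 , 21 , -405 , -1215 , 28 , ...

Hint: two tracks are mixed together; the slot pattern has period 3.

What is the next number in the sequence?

-3645

Positions follow the repeating pattern ABB; grouping by letter gives 2 tracks.
Subsequence A: 10, 15, 21, 28. Triangular numbers starting at T_4.
Subsequence B: -5, -15, -45, -135, -405, -1215. A geometric progression (common ratio 3).
Term 11 comes from subsequence B (its 7th entry): -3645.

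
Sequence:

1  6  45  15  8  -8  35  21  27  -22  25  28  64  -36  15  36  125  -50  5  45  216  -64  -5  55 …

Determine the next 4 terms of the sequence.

Read the sequence 4 terms at a time; column i is its own pattern.
Stream A = 1, 8, 27, 64, 125, 216: perfect cubes starting at 1³.
Stream B = 6, -8, -22, -36, -50, -64: arithmetic, step −14.
Stream C = 45, 35, 25, 15, 5, -5: subtracting 10 each time.
Stream D = 15, 21, 28, 36, 45, 55: triangular numbers n(n+1)/2 for n = 5, 6, ….
Term 25 comes from stream A (its 7th entry): 343.
Position 26 → stream B, term 7 = -78.
Term 27 comes from stream C (its 7th entry): -15.
The 28th slot belongs to stream D; its 7th term is 66.

343, -78, -15, 66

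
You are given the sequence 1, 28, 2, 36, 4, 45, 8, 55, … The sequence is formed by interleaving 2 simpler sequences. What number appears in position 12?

78

Positions 1, 3, 5, … form one subsequence and positions 2, 4, 6, … form another.
Stream A = 1, 2, 4, 8: successive powers of 2.
Stream B = 28, 36, 45, 55: the triangular numbers T_7, T_8, ….
Position 12 falls in stream B as its term 6, giving 78.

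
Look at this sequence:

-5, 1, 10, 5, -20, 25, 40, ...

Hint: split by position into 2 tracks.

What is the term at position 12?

3125

The terms cycle through 2 interleaved subsequences.
Subsequence A: -5, 10, -20, 40 (multiplying by -2 each time).
Subsequence B: 1, 5, 25 (powers 5^0, 5^1, 5^2, …).
The 12th slot belongs to subsequence B; its 6th term is 3125.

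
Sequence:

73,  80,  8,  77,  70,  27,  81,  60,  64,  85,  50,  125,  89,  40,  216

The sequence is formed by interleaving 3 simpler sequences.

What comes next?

93

The terms cycle through 3 interleaved subsequences.
Stream A: 73, 77, 81, 85, 89. Linear: a_n = 69 + 4·n.
Stream B: 80, 70, 60, 50, 40. Arithmetic, step −10.
Stream C: 8, 27, 64, 125, 216. Perfect cubes starting at 2³.
Position 16 → stream A, term 6 = 93.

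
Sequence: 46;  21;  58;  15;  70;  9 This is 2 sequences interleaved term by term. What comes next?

Split by position mod 2 into 2 tracks.
Subsequence A is 46, 58, 70, which is arithmetic, step +12.
Subsequence B is 21, 15, 9, which is subtracting 6 each time.
Term 7 comes from subsequence A (its 4th entry): 82.

82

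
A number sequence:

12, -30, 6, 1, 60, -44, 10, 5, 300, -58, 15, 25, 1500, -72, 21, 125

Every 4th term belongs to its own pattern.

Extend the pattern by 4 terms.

7500, -86, 28, 625

Split by position mod 4 into 4 tracks.
Track A: 12, 60, 300, 1500. Geometric with ratio 5.
Track B: -30, -44, -58, -72. Subtracting 14 each time.
Track C: 6, 10, 15, 21. Triangular numbers starting at T_3.
Track D: 1, 5, 25, 125. Successive powers of 5.
Position 17 → track A, term 5 = 7500.
The 18th slot belongs to track B; its 5th term is -86.
Position 19 falls in track C as its term 5, giving 28.
The 20th slot belongs to track D; its 5th term is 625.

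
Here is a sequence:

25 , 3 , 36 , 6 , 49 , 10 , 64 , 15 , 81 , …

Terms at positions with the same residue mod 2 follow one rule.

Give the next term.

The terms cycle through 2 interleaved subsequences.
Track A: 25, 36, 49, 64, 81 — perfect squares starting at 5².
Track B: 3, 6, 10, 15 — the triangular numbers T_2, T_3, ….
The 10th slot belongs to track B; its 5th term is 21.

21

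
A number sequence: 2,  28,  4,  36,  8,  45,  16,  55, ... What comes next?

Odd-indexed and even-indexed terms follow separate rules.
Track A is 2, 4, 8, 16, which is powers 2^1, 2^2, 2^3, ….
Track B is 28, 36, 45, 55, which is triangular numbers n(n+1)/2 for n = 7, 8, ….
Position 9 → track A, term 5 = 32.

32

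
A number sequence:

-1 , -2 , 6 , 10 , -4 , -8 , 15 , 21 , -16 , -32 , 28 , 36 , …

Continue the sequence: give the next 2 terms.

-64, -128

The slot pattern repeats as AABB (period 4), so there are 2 interleaved tracks.
Track A: -1, -2, -4, -8, -16, -32 (multiplying by 2 each time).
Track B: 6, 10, 15, 21, 28, 36 (triangular numbers starting at T_3).
The 13th slot belongs to track A; its 7th term is -64.
Term 14 comes from track A (its 8th entry): -128.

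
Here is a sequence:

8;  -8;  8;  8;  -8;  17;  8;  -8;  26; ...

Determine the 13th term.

The slot pattern repeats as AAB (period 3), so there are 2 interleaved tracks.
Stream A: 8, -8, 8, -8, 8, -8 — oscillating between 8 and -8.
Stream B: 8, 17, 26 — arithmetic with common difference +9.
Term 13 comes from stream A (its 9th entry): 8.

8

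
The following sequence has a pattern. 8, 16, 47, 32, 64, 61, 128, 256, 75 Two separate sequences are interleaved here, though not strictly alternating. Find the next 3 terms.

The slot pattern repeats as AAB (period 3), so there are 2 interleaved tracks.
Track A: 8, 16, 32, 64, 128, 256 (powers 2^3, 2^4, 2^5, …).
Track B: 47, 61, 75 (arithmetic with common difference +14).
The 10th slot belongs to track A; its 7th term is 512.
Position 11 → track A, term 8 = 1024.
Position 12 falls in track B as its term 4, giving 89.

512, 1024, 89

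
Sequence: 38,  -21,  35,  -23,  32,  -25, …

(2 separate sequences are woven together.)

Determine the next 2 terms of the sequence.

The terms cycle through 2 interleaved subsequences.
Track A = 38, 35, 32: linear: a_n = 41 − 3·n.
Track B = -21, -23, -25: subtracting 2 each time.
Position 7 falls in track A as its term 4, giving 29.
The 8th slot belongs to track B; its 4th term is -27.

29, -27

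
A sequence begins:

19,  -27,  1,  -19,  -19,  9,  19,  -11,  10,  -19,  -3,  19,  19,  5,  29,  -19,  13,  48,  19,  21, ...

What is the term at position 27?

202

Taking every 3rd term gives 3 separate tracks.
Track A: 19, -19, 19, -19, 19, -19, 19 — the oscillation 19·(−1)^(n+1).
Track B: -27, -19, -11, -3, 5, 13, 21 — arithmetic with common difference +8.
Track C: 1, 9, 10, 19, 29, 48 — each term equals the sum of the previous two.
Term 27 comes from track C (its 9th entry): 202.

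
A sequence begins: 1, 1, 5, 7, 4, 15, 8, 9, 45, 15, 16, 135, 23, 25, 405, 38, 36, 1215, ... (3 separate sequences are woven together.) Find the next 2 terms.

61, 49

Split by position mod 3 into 3 tracks.
Track A: 1, 7, 8, 15, 23, 38 — each term equals the sum of the previous two.
Track B: 1, 4, 9, 16, 25, 36 — the squares 1², 2², 3², ….
Track C: 5, 15, 45, 135, 405, 1215 — geometric, ×3 each step.
Position 19 → track A, term 7 = 61.
Position 20 → track B, term 7 = 49.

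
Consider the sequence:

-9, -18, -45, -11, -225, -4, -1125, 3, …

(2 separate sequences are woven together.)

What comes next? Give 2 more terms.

Positions 1, 3, 5, … form one subsequence and positions 2, 4, 6, … form another.
Stream A: -9, -45, -225, -1125. Multiplying by 5 each time.
Stream B: -18, -11, -4, 3. Adding 7 each time.
The 9th slot belongs to stream A; its 5th term is -5625.
Position 10 falls in stream B as its term 5, giving 10.

-5625, 10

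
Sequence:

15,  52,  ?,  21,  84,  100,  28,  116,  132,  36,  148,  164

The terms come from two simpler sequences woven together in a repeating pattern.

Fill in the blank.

The slot pattern repeats as ABB (period 3), so there are 2 interleaved tracks.
Subsequence A: 15, 21, 28, 36. Triangular numbers starting at T_5.
Subsequence B: 52, ?, 84, 100, 116, 132, 148, 164. Adding 16 each time.
Subsequence B's pattern makes the blank 68.

68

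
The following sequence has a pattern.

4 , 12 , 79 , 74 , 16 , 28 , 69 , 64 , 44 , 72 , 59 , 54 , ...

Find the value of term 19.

39

Reading positions in blocks of 4 reveals the pattern AABB — 2 tracks woven together.
Subsequence A: 4, 12, 16, 28, 44, 72 (a Fibonacci-like recurrence a_n = a_{n-1} + a_{n-2}).
Subsequence B: 79, 74, 69, 64, 59, 54 (linear: a_n = 84 − 5·n).
Position 19 falls in subsequence B as its term 9, giving 39.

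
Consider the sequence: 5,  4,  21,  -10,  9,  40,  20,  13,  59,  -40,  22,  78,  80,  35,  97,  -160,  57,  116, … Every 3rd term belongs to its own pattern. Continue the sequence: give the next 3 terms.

320, 92, 135

Taking every 3rd term gives 3 separate tracks.
Stream A: 5, -10, 20, -40, 80, -160 — a geometric progression (common ratio -2).
Stream B: 4, 9, 13, 22, 35, 57 — Fibonacci-style (each term is the sum of the two before it).
Stream C: 21, 40, 59, 78, 97, 116 — arithmetic with common difference +19.
Position 19 falls in stream A as its term 7, giving 320.
Position 20 → stream B, term 7 = 92.
Term 21 comes from stream C (its 7th entry): 135.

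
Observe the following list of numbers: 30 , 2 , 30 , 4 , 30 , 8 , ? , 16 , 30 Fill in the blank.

Taking every 2nd term gives 2 separate tracks.
Track A: 30, 30, 30, ?, 30. The constant sequence 30.
Track B: 2, 4, 8, 16. Powers of 2.
The gap is track A's term 4; the rule gives 30.

30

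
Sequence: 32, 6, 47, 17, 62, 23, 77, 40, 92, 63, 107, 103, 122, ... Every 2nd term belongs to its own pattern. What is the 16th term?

269

Taking every 2nd term gives 2 separate tracks.
Track A: 32, 47, 62, 77, 92, 107, 122 — adding 15 each time.
Track B: 6, 17, 23, 40, 63, 103 — a Fibonacci-like recurrence a_n = a_{n-1} + a_{n-2}.
Position 16 falls in track B as its term 8, giving 269.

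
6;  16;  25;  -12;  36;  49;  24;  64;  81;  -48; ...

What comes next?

100

Positions follow the repeating pattern ABB; grouping by letter gives 2 tracks.
Stream A is 6, -12, 24, -48, which is geometric with ratio -2.
Stream B is 16, 25, 36, 49, 64, 81, which is consecutive squares n² from n = 4.
Term 11 comes from stream B (its 7th entry): 100.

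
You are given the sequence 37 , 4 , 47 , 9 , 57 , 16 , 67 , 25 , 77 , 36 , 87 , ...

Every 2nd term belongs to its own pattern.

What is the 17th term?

117

Taking every 2nd term gives 2 separate tracks.
Subsequence A: 37, 47, 57, 67, 77, 87. Linear: a_n = 27 + 10·n.
Subsequence B: 4, 9, 16, 25, 36. Perfect squares starting at 2².
Term 17 comes from subsequence A (its 9th entry): 117.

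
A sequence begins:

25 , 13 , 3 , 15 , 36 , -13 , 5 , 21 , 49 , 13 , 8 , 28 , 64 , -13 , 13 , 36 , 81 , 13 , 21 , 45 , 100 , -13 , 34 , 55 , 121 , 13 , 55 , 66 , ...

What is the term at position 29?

144

Split by position mod 4: positions 1, 5, 9, … form one track, and each other residue class forms its own.
Track A: 25, 36, 49, 64, 81, 100, 121 — perfect squares starting at 5².
Track B: 13, -13, 13, -13, 13, -13, 13 — the oscillation 13·(−1)^(n+1).
Track C: 3, 5, 8, 13, 21, 34, 55 — Fibonacci-style (each term is the sum of the two before it).
Track D: 15, 21, 28, 36, 45, 55, 66 — triangular numbers starting at T_5.
Position 29 falls in track A as its term 8, giving 144.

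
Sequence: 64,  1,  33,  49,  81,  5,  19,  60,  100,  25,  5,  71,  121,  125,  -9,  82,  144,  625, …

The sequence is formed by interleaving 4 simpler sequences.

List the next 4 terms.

Read the sequence 4 terms at a time; column i is its own pattern.
Track A: 64, 81, 100, 121, 144 (the squares 8², 9², 10², …).
Track B: 1, 5, 25, 125, 625 (successive powers of 5).
Track C: 33, 19, 5, -9 (arithmetic, step −14).
Track D: 49, 60, 71, 82 (adding 11 each time).
Term 19 comes from track C (its 5th entry): -23.
Term 20 comes from track D (its 5th entry): 93.
Position 21 falls in track A as its term 6, giving 169.
Position 22 falls in track B as its term 6, giving 3125.

-23, 93, 169, 3125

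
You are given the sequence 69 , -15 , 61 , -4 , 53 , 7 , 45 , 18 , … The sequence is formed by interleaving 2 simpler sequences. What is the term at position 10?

29

Split by position mod 2 into 2 tracks.
Stream A is 69, 61, 53, 45, which is subtracting 8 each time.
Stream B is -15, -4, 7, 18, which is adding 11 each time.
Term 10 comes from stream B (its 5th entry): 29.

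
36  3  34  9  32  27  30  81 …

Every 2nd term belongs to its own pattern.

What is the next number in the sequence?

The terms cycle through 2 interleaved subsequences.
Subsequence A: 36, 34, 32, 30 (subtracting 2 each time).
Subsequence B: 3, 9, 27, 81 (powers of 3).
Position 9 → subsequence A, term 5 = 28.

28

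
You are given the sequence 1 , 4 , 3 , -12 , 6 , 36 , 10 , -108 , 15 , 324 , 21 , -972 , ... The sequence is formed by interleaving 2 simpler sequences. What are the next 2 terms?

28, 2916

Taking every 2nd term gives 2 separate tracks.
Track A: 1, 3, 6, 10, 15, 21 (triangular numbers starting at T_1).
Track B: 4, -12, 36, -108, 324, -972 (multiplying by -3 each time).
Position 13 → track A, term 7 = 28.
The 14th slot belongs to track B; its 7th term is 2916.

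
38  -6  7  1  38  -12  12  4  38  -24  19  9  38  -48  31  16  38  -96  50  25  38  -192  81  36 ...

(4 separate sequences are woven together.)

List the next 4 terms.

Taking every 4th term gives 4 separate tracks.
Stream A: 38, 38, 38, 38, 38, 38 — constant 38.
Stream B: -6, -12, -24, -48, -96, -192 — geometric, ×2 each step.
Stream C: 7, 12, 19, 31, 50, 81 — a Fibonacci-like recurrence a_n = a_{n-1} + a_{n-2}.
Stream D: 1, 4, 9, 16, 25, 36 — the squares 1², 2², 3², ….
Term 25 comes from stream A (its 7th entry): 38.
Position 26 → stream B, term 7 = -384.
Term 27 comes from stream C (its 7th entry): 131.
The 28th slot belongs to stream D; its 7th term is 49.

38, -384, 131, 49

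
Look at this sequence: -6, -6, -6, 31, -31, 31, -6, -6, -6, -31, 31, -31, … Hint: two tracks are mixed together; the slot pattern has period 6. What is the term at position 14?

The slot pattern repeats as AAABBB (period 6), so there are 2 interleaved tracks.
Track A = -6, -6, -6, -6, -6, -6: the constant sequence -6.
Track B = 31, -31, 31, -31, 31, -31: oscillating between 31 and -31.
The 14th slot belongs to track A; its 8th term is -6.

-6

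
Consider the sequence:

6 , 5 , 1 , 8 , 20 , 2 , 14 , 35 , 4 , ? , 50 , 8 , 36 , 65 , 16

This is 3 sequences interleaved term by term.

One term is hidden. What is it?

The terms cycle through 3 interleaved subsequences.
Track A is 6, 8, 14, ?, 36, which is a Fibonacci-like recurrence a_n = a_{n-1} + a_{n-2}.
Track B is 5, 20, 35, 50, 65, which is adding 15 each time.
Track C is 1, 2, 4, 8, 16, which is powers of 2.
So the missing entry in track A is 22.

22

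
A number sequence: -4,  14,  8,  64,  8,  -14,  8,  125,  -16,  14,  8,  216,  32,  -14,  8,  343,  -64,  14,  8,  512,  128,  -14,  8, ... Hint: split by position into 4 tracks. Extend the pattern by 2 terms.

729, -256

Split by position mod 4: positions 1, 5, 9, … form one track, and each other residue class forms its own.
Subsequence A: -4, 8, -16, 32, -64, 128 (multiplying by -2 each time).
Subsequence B: 14, -14, 14, -14, 14, -14 (oscillating between 14 and -14).
Subsequence C: 8, 8, 8, 8, 8, 8 (always 8).
Subsequence D: 64, 125, 216, 343, 512 (perfect cubes starting at 4³).
Position 24 → subsequence D, term 6 = 729.
Position 25 → subsequence A, term 7 = -256.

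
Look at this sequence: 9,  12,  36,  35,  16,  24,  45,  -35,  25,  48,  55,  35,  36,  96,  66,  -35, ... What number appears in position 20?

Taking every 4th term gives 4 separate tracks.
Track A: 9, 16, 25, 36 — consecutive squares n² from n = 3.
Track B: 12, 24, 48, 96 — geometric with ratio 2.
Track C: 36, 45, 55, 66 — triangular numbers starting at T_8.
Track D: 35, -35, 35, -35 — the oscillation 35·(−1)^(n+1).
The 20th slot belongs to track D; its 5th term is 35.

35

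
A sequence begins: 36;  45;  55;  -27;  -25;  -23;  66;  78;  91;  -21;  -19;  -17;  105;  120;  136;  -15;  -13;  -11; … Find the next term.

153

Reading positions in blocks of 6 reveals the pattern AAABBB — 2 tracks woven together.
Subsequence A: 36, 45, 55, 66, 78, 91, 105, 120, 136 (the triangular numbers T_8, T_9, …).
Subsequence B: -27, -25, -23, -21, -19, -17, -15, -13, -11 (arithmetic with common difference +2).
The 19th slot belongs to subsequence A; its 10th term is 153.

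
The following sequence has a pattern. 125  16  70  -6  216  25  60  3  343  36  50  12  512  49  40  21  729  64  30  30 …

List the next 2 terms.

Split by position mod 4 into 4 tracks.
Track A: 125, 216, 343, 512, 729 (consecutive cubes n³ from n = 5).
Track B: 16, 25, 36, 49, 64 (the squares 4², 5², 6², …).
Track C: 70, 60, 50, 40, 30 (linear: a_n = 80 − 10·n).
Track D: -6, 3, 12, 21, 30 (adding 9 each time).
The 21st slot belongs to track A; its 6th term is 1000.
Position 22 → track B, term 6 = 81.

1000, 81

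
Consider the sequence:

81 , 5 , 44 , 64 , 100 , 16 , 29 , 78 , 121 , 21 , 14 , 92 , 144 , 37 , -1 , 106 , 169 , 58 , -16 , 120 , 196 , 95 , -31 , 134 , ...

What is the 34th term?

401

The terms cycle through 4 interleaved subsequences.
Stream A = 81, 100, 121, 144, 169, 196: perfect squares starting at 9².
Stream B = 5, 16, 21, 37, 58, 95: a Fibonacci-like recurrence a_n = a_{n-1} + a_{n-2}.
Stream C = 44, 29, 14, -1, -16, -31: arithmetic with common difference −15.
Stream D = 64, 78, 92, 106, 120, 134: adding 14 each time.
The 34th slot belongs to stream B; its 9th term is 401.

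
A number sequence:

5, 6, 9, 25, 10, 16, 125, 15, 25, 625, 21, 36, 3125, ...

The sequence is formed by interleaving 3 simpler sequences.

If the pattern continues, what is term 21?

81

Split by position mod 3 into 3 tracks.
Stream A is 5, 25, 125, 625, 3125, which is multiplying by 5 each time.
Stream B is 6, 10, 15, 21, which is the triangular numbers T_3, T_4, ….
Stream C is 9, 16, 25, 36, which is perfect squares starting at 3².
Position 21 falls in stream C as its term 7, giving 81.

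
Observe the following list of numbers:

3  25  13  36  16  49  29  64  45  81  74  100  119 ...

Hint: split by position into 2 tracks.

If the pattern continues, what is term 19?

The terms cycle through 2 interleaved subsequences.
Stream A = 3, 13, 16, 29, 45, 74, 119: each term equals the sum of the previous two.
Stream B = 25, 36, 49, 64, 81, 100: the squares 5², 6², 7², ….
Position 19 falls in stream A as its term 10, giving 505.

505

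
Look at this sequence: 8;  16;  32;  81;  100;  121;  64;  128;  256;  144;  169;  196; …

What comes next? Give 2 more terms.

Positions follow the repeating pattern AAABBB; grouping by letter gives 2 tracks.
Track A: 8, 16, 32, 64, 128, 256. Powers of 2.
Track B: 81, 100, 121, 144, 169, 196. The squares 9², 10², 11², ….
Position 13 → track A, term 7 = 512.
Position 14 → track A, term 8 = 1024.

512, 1024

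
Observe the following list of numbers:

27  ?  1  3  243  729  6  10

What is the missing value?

Reading positions in blocks of 4 reveals the pattern AABB — 2 tracks woven together.
Stream A: 27, ?, 243, 729 — powers of 3.
Stream B: 1, 3, 6, 10 — triangular numbers starting at T_1.
The gap is stream A's term 2; the rule gives 81.

81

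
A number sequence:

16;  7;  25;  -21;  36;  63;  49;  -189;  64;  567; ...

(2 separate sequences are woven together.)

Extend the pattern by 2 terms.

81, -1701

Split by position mod 2 into 2 tracks.
Subsequence A = 16, 25, 36, 49, 64: the squares 4², 5², 6², ….
Subsequence B = 7, -21, 63, -189, 567: geometric with ratio -3.
The 11th slot belongs to subsequence A; its 6th term is 81.
Term 12 comes from subsequence B (its 6th entry): -1701.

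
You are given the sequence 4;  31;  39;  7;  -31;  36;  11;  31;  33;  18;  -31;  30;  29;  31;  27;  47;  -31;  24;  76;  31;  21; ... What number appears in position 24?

18

The terms cycle through 3 interleaved subsequences.
Subsequence A is 4, 7, 11, 18, 29, 47, 76, which is a Fibonacci-like recurrence a_n = a_{n-1} + a_{n-2}.
Subsequence B is 31, -31, 31, -31, 31, -31, 31, which is oscillating between 31 and -31.
Subsequence C is 39, 36, 33, 30, 27, 24, 21, which is linear: a_n = 42 − 3·n.
The 24th slot belongs to subsequence C; its 8th term is 18.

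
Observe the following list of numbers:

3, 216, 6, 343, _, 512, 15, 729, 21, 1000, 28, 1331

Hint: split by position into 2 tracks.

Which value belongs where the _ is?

Split by position mod 2 into 2 tracks.
Subsequence A: 3, 6, ?, 15, 21, 28 (triangular numbers n(n+1)/2 for n = 2, 3, …).
Subsequence B: 216, 343, 512, 729, 1000, 1331 (consecutive cubes n³ from n = 6).
Subsequence A's pattern makes the blank 10.

10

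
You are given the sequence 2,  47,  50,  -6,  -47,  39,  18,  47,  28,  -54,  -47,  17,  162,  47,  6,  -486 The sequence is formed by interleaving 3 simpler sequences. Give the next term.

The terms cycle through 3 interleaved subsequences.
Track A is 2, -6, 18, -54, 162, -486, which is multiplying by -3 each time.
Track B is 47, -47, 47, -47, 47, which is oscillating between 47 and -47.
Track C is 50, 39, 28, 17, 6, which is arithmetic, step −11.
Term 17 comes from track B (its 6th entry): -47.

-47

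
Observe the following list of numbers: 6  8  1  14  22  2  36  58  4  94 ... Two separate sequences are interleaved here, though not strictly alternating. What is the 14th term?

Positions follow the repeating pattern AAB; grouping by letter gives 2 tracks.
Stream A = 6, 8, 14, 22, 36, 58, 94: each term equals the sum of the previous two.
Stream B = 1, 2, 4: powers 2^0, 2^1, 2^2, ….
Position 14 falls in stream A as its term 10, giving 398.

398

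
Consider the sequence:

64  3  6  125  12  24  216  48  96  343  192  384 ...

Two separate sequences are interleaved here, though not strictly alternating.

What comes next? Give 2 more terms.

512, 768

Reading positions in blocks of 3 reveals the pattern ABB — 2 tracks woven together.
Track A: 64, 125, 216, 343. Consecutive cubes n³ from n = 4.
Track B: 3, 6, 12, 24, 48, 96, 192, 384. Multiplying by 2 each time.
Term 13 comes from track A (its 5th entry): 512.
The 14th slot belongs to track B; its 9th term is 768.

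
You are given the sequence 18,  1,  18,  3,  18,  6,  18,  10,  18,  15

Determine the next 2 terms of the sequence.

18, 21

Split by position mod 2 into 2 tracks.
Track A: 18, 18, 18, 18, 18. Constant 18.
Track B: 1, 3, 6, 10, 15. Triangular numbers n(n+1)/2 for n = 1, 2, ….
Term 11 comes from track A (its 6th entry): 18.
The 12th slot belongs to track B; its 6th term is 21.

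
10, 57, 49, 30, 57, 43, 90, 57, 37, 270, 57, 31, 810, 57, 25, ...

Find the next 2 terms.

2430, 57

The terms cycle through 3 interleaved subsequences.
Stream A: 10, 30, 90, 270, 810 — a geometric progression (common ratio 3).
Stream B: 57, 57, 57, 57, 57 — always 57.
Stream C: 49, 43, 37, 31, 25 — linear: a_n = 55 − 6·n.
Position 16 falls in stream A as its term 6, giving 2430.
Position 17 falls in stream B as its term 6, giving 57.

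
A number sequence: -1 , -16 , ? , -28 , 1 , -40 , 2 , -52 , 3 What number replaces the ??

Split by position mod 2 into 2 tracks.
Subsequence A: -1, ?, 1, 2, 3 — adding 1 each time.
Subsequence B: -16, -28, -40, -52 — linear: a_n = -4 − 12·n.
The gap is subsequence A's term 2; the rule gives 0.

0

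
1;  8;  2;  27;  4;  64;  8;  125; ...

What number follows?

16

The terms cycle through 2 interleaved subsequences.
Stream A: 1, 2, 4, 8 (powers 2^0, 2^1, 2^2, …).
Stream B: 8, 27, 64, 125 (perfect cubes starting at 2³).
Position 9 falls in stream A as its term 5, giving 16.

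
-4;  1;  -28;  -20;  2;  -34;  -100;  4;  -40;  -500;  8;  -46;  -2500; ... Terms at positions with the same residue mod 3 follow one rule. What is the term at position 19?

-62500

The terms cycle through 3 interleaved subsequences.
Subsequence A is -4, -20, -100, -500, -2500, which is a geometric progression (common ratio 5).
Subsequence B is 1, 2, 4, 8, which is powers 2^0, 2^1, 2^2, ….
Subsequence C is -28, -34, -40, -46, which is subtracting 6 each time.
Term 19 comes from subsequence A (its 7th entry): -62500.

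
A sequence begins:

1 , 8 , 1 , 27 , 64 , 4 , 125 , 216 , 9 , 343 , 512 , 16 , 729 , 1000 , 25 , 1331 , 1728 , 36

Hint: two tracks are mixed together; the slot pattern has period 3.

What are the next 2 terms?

2197, 2744

Reading positions in blocks of 3 reveals the pattern AAB — 2 tracks woven together.
Stream A: 1, 8, 27, 64, 125, 216, 343, 512, 729, 1000, 1331, 1728 (perfect cubes starting at 1³).
Stream B: 1, 4, 9, 16, 25, 36 (the squares 1², 2², 3², …).
Term 19 comes from stream A (its 13th entry): 2197.
Position 20 falls in stream A as its term 14, giving 2744.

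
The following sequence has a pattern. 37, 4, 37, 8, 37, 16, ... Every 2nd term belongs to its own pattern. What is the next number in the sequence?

37

Split by position mod 2 into 2 tracks.
Track A: 37, 37, 37. Constant 37.
Track B: 4, 8, 16. Successive powers of 2.
Position 7 falls in track A as its term 4, giving 37.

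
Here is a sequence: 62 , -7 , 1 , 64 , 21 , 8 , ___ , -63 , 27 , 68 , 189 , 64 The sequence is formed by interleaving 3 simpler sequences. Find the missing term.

Taking every 3rd term gives 3 separate tracks.
Track A: 62, 64, ?, 68 (linear: a_n = 60 + 2·n).
Track B: -7, 21, -63, 189 (multiplying by -3 each time).
Track C: 1, 8, 27, 64 (consecutive cubes n³ from n = 1).
The gap is track A's term 3; the rule gives 66.

66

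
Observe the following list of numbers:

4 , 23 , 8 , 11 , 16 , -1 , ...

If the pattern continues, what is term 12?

-37

Positions 1, 3, 5, … form one subsequence and positions 2, 4, 6, … form another.
Track A is 4, 8, 16, which is powers 2^2, 2^3, 2^4, ….
Track B is 23, 11, -1, which is arithmetic with common difference −12.
The 12th slot belongs to track B; its 6th term is -37.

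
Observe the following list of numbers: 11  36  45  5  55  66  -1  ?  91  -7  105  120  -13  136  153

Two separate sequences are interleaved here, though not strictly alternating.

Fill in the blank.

Positions follow the repeating pattern ABB; grouping by letter gives 2 tracks.
Track A = 11, 5, -1, -7, -13: arithmetic with common difference −6.
Track B = 36, 45, 55, 66, ?, 91, 105, 120, 136, 153: the triangular numbers T_8, T_9, ….
Filling track B at index 5 by its rule yields 78.

78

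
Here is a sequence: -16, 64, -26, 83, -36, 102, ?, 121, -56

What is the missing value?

Odd-indexed and even-indexed terms follow separate rules.
Track A = -16, -26, -36, ?, -56: linear: a_n = -6 − 10·n.
Track B = 64, 83, 102, 121: linear: a_n = 45 + 19·n.
Track A's pattern makes the blank -46.

-46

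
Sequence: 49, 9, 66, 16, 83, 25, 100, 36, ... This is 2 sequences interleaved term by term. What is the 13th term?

151

Odd-indexed and even-indexed terms follow separate rules.
Track A: 49, 66, 83, 100. Linear: a_n = 32 + 17·n.
Track B: 9, 16, 25, 36. Perfect squares starting at 3².
Position 13 falls in track A as its term 7, giving 151.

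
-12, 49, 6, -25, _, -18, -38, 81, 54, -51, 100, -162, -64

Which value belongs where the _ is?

Read the sequence 3 terms at a time; column i is its own pattern.
Track A is -12, -25, -38, -51, -64, which is arithmetic with common difference −13.
Track B is 49, ?, 81, 100, which is the squares 7², 8², 9², ….
Track C is 6, -18, 54, -162, which is geometric, ×-3 each step.
So the missing entry in track B is 64.

64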